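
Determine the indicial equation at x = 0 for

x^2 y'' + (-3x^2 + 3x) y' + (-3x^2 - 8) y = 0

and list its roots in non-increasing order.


Divide by x^2 to reach normal form y'' + P_1(x) y' + P_2(x) y = 0 with P_1(x) = -3 + 3/x and P_2(x) = -3 - 8/x^2.
x = 0 is a singular point because the y'-coefficient -3 + 3/x has a pole at x = 0 and the y-coefficient -3 - 8/x^2 has a pole at x = 0.
It is a regular singular point because x P_1(x) = p(x) = 3 - 3x and x^2 P_2(x) = q(x) = -3x^2 - 8 are polynomials, hence analytic at x = 0.
p(0) = 3,  q(0) = -8.
Indicial equation: r(r-1) + p(0) r + q(0) = 0, i.e. r^2 + (p(0) - 1) r + q(0) = 0, i.e. r^2 + 2 r - 8 = 0.
Discriminant: (2)^2 - 4(-8) = 36, so r = (-2 ± 6)/2.
Solving: r_1 = 2, r_2 = -4.

indicial: r^2 + 2 r - 8 = 0; roots r_1 = 2, r_2 = -4


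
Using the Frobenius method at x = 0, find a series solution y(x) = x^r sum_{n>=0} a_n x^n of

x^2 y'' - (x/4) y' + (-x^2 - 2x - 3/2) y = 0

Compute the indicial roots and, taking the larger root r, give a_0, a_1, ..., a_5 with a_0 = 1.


Write in Frobenius form y'' + (p(x)/x) y' + (q(x)/x^2) y = 0:
  p(x) = -1/4,  q(x) = -x^2 - 2x - 3/2.
Indicial equation: r(r-1) + (-1/4) r + (-3/2) = 0 -> roots r_1 = 2, r_2 = -3/4.
Take r = r_1 = 2. Let y(x) = x^r sum_{n>=0} a_n x^n with a_0 = 1.
Substitute y = x^r sum a_n x^n and match x^{r+n}. The recurrence is
  D(n) a_n - 2 a_{n-1} - 1 a_{n-2} = 0,  where D(n) = (r+n)(r+n-1) + (-1/4)(r+n) + (-3/2).
  a_n = [2 a_{n-1} + 1 a_{n-2}] / D(n).
Since the indicial polynomial factors as (r - r_1)(r - r_2), D(n) = (r_1 + n - r_1)(r_1 + n - r_2) = n(n + 11/4).
Evaluating step by step (a_0 = 1):
  n = 1: D(1) = 1(1 + 11/4) = 15/4; numerator = 2(1) = 2; a_1 = (2)/(15/4) = 8/15
  n = 2: D(2) = 2(2 + 11/4) = 19/2; numerator = 2(8/15) + 1(1) = 31/15; a_2 = (31/15)/(19/2) = 62/285
  n = 3: D(3) = 3(3 + 11/4) = 69/4; numerator = 2(62/285) + 1(8/15) = 92/95; a_3 = (92/95)/(69/4) = 16/285
  n = 4: D(4) = 4(4 + 11/4) = 27; numerator = 2(16/285) + 1(62/285) = 94/285; a_4 = (94/285)/(27) = 94/7695
  n = 5: D(5) = 5(5 + 11/4) = 155/4; numerator = 2(94/7695) + 1(16/285) = 124/1539; a_5 = (124/1539)/(155/4) = 16/7695

r = 2; a_0 = 1; a_1 = 8/15; a_2 = 62/285; a_3 = 16/285; a_4 = 94/7695; a_5 = 16/7695


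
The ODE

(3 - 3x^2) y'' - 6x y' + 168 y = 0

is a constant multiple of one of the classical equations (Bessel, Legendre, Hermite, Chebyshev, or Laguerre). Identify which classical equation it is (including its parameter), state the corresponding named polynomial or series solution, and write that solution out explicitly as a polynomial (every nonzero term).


All three coefficients share the factor 3; dividing through by 3 gives  (1 - x^2) y'' - 2x y' + 56 y = 0.
This matches the Legendre equation (1 - x^2) y'' - 2x y' + n(n+1) y = 0 (note the -2x y' term) with n(n+1) = 56, so n = 7; the polynomial solution is P_7(x).
With y = sum_k a_k x^k, matching x^k gives (k+2)(k+1) a_{k+2} = [k(k+1) - n(n+1)] a_k = (k - 7)(k + 8) a_k. The right side vanishes at k = 7, so the series with the parity of 7 terminates at degree 7.
Standard normalization (P_n(1) = 1): leading coefficient (2n)!/(2^n (n!)^2) = 87178291200/(128*25401600) = 429/16, so a_7 = 429/16. Work downward with a_k = (k+1)(k+2) a_{k+2} / ((k - 7)(k + 8)):
  a_5 = (6)(7)(429/16) / ((5 - 7)(5 + 8)) = (9009/8)/(-26) = -693/16
  a_3 = (4)(5)(-693/16) / ((3 - 7)(3 + 8)) = (-3465/4)/(-44) = 315/16
  a_1 = (2)(3)(315/16) / ((1 - 7)(1 + 8)) = (945/8)/(-54) = -35/16
Hence P_7(x) = 429 x^7/16 - 693 x^5/16 + 315 x^3/16 - 35 x/16.

P_7(x); series = 429 x^7/16 - 693 x^5/16 + 315 x^3/16 - 35 x/16


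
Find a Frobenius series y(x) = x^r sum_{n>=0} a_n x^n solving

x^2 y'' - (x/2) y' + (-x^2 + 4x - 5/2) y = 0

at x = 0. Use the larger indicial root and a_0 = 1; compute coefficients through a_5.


Write in Frobenius form y'' + (p(x)/x) y' + (q(x)/x^2) y = 0:
  p(x) = -1/2,  q(x) = -x^2 + 4x - 5/2.
Indicial equation: r(r-1) + (-1/2) r + (-5/2) = 0 -> roots r_1 = 5/2, r_2 = -1.
Take r = r_1 = 5/2. Let y(x) = x^r sum_{n>=0} a_n x^n with a_0 = 1.
Substitute y = x^r sum a_n x^n and match x^{r+n}. The recurrence is
  D(n) a_n + 4 a_{n-1} - 1 a_{n-2} = 0,  where D(n) = (r+n)(r+n-1) + (-1/2)(r+n) + (-5/2).
  a_n = [-4 a_{n-1} + 1 a_{n-2}] / D(n).
Since the indicial polynomial factors as (r - r_1)(r - r_2), D(n) = (r_1 + n - r_1)(r_1 + n - r_2) = n(n + 7/2).
Evaluating step by step (a_0 = 1):
  n = 1: D(1) = 1(1 + 7/2) = 9/2; numerator = -4(1) = -4; a_1 = (-4)/(9/2) = -8/9
  n = 2: D(2) = 2(2 + 7/2) = 11; numerator = -4(-8/9) + 1(1) = 41/9; a_2 = (41/9)/(11) = 41/99
  n = 3: D(3) = 3(3 + 7/2) = 39/2; numerator = -4(41/99) + 1(-8/9) = -28/11; a_3 = (-28/11)/(39/2) = -56/429
  n = 4: D(4) = 4(4 + 7/2) = 30; numerator = -4(-56/429) + 1(41/99) = 1205/1287; a_4 = (1205/1287)/(30) = 241/7722
  n = 5: D(5) = 5(5 + 7/2) = 85/2; numerator = -4(241/7722) + 1(-56/429) = -986/3861; a_5 = (-986/3861)/(85/2) = -116/19305

r = 5/2; a_0 = 1; a_1 = -8/9; a_2 = 41/99; a_3 = -56/429; a_4 = 241/7722; a_5 = -116/19305


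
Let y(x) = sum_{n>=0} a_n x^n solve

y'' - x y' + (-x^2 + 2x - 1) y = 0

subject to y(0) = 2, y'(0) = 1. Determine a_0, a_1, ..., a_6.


Ansatz: y(x) = sum_{n>=0} a_n x^n, so y'(x) = sum_{n>=1} n a_n x^(n-1) and y''(x) = sum_{n>=2} n(n-1) a_n x^(n-2).
Substitute into P(x) y'' + Q(x) y' + R(x) y = 0 with P(x) = 1, Q(x) = -x, R(x) = -x^2 + 2x - 1, and match powers of x.
Initial conditions: a_0 = 2, a_1 = 1.
Setting the coefficient of each power of x to zero and solving order by order (substituting the coefficients already found):
  x^0: 2 a_2 - a_0 = 0  ->  2 a_2 = a_0 = 2  ->  a_2 = 1
  x^1: 6 a_3 - 2 a_1 + 2 a_0 = 0  ->  6 a_3 = 2 a_1 - 2 a_0 = -2  ->  a_3 = -1/3
  x^2: 12 a_4 - 3 a_2 + 2 a_1 - a_0 = 0  ->  12 a_4 = 3 a_2 - 2 a_1 + a_0 = 3  ->  a_4 = 1/4
  x^3: 20 a_5 - 4 a_3 + 2 a_2 - a_1 = 0  ->  20 a_5 = 4 a_3 - 2 a_2 + a_1 = -7/3  ->  a_5 = -7/60
  x^4: 30 a_6 - 5 a_4 + 2 a_3 - a_2 = 0  ->  30 a_6 = 5 a_4 - 2 a_3 + a_2 = 35/12  ->  a_6 = 7/72
Truncated series: y(x) = 2 + x + x^2 - (1/3) x^3 + (1/4) x^4 - (7/60) x^5 + (7/72) x^6 + O(x^7).

a_0 = 2; a_1 = 1; a_2 = 1; a_3 = -1/3; a_4 = 1/4; a_5 = -7/60; a_6 = 7/72


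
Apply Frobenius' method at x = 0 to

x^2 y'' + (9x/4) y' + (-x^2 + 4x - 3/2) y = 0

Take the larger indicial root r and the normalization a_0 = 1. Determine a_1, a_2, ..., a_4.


Write in Frobenius form y'' + (p(x)/x) y' + (q(x)/x^2) y = 0:
  p(x) = 9/4,  q(x) = -x^2 + 4x - 3/2.
Indicial equation: r(r-1) + (9/4) r + (-3/2) = 0 -> roots r_1 = 3/4, r_2 = -2.
Take r = r_1 = 3/4. Let y(x) = x^r sum_{n>=0} a_n x^n with a_0 = 1.
Substitute y = x^r sum a_n x^n and match x^{r+n}. The recurrence is
  D(n) a_n + 4 a_{n-1} - 1 a_{n-2} = 0,  where D(n) = (r+n)(r+n-1) + (9/4)(r+n) + (-3/2).
  a_n = [-4 a_{n-1} + 1 a_{n-2}] / D(n).
Since the indicial polynomial factors as (r - r_1)(r - r_2), D(n) = (r_1 + n - r_1)(r_1 + n - r_2) = n(n + 11/4).
Evaluating step by step (a_0 = 1):
  n = 1: D(1) = 1(1 + 11/4) = 15/4; numerator = -4(1) = -4; a_1 = (-4)/(15/4) = -16/15
  n = 2: D(2) = 2(2 + 11/4) = 19/2; numerator = -4(-16/15) + 1(1) = 79/15; a_2 = (79/15)/(19/2) = 158/285
  n = 3: D(3) = 3(3 + 11/4) = 69/4; numerator = -4(158/285) + 1(-16/15) = -312/95; a_3 = (-312/95)/(69/4) = -416/2185
  n = 4: D(4) = 4(4 + 11/4) = 27; numerator = -4(-416/2185) + 1(158/285) = 454/345; a_4 = (454/345)/(27) = 454/9315

r = 3/4; a_0 = 1; a_1 = -16/15; a_2 = 158/285; a_3 = -416/2185; a_4 = 454/9315


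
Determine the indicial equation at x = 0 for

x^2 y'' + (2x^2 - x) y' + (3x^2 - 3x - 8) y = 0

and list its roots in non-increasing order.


Divide by x^2 to reach normal form y'' + P_1(x) y' + P_2(x) y = 0 with P_1(x) = 2 - 1/x and P_2(x) = 3 - 3/x - 8/x^2.
x = 0 is a singular point because the y'-coefficient 2 - 1/x has a pole at x = 0 and the y-coefficient 3 - 3/x - 8/x^2 has a pole at x = 0.
It is a regular singular point because x P_1(x) = p(x) = 2x - 1 and x^2 P_2(x) = q(x) = 3x^2 - 3x - 8 are polynomials, hence analytic at x = 0.
p(0) = -1,  q(0) = -8.
Indicial equation: r(r-1) + p(0) r + q(0) = 0, i.e. r^2 + (p(0) - 1) r + q(0) = 0, i.e. r^2 - 2 r - 8 = 0.
Discriminant: (-2)^2 - 4(-8) = 36, so r = (2 ± 6)/2.
Solving: r_1 = 4, r_2 = -2.

indicial: r^2 - 2 r - 8 = 0; roots r_1 = 4, r_2 = -2


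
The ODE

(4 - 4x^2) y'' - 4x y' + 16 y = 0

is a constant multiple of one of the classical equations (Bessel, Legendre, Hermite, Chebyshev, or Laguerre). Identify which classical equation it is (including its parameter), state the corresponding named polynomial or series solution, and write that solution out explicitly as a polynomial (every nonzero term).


All three coefficients share the factor 4; dividing through by 4 gives  (1 - x^2) y'' - x y' + 4 y = 0.
This matches the Chebyshev equation (1 - x^2) y'' - x y' + n^2 y = 0 (note the -x y' term, not -2x y') with n^2 = 4, so n = 2; the polynomial solution is T_2(x).
With y = sum_k a_k x^k, matching x^k gives (k+2)(k+1) a_{k+2} = (k^2 - n^2) a_k = (k - 2)(k + 2) a_k. The right side vanishes at k = 2, so the series with the parity of 2 terminates at degree 2.
Standard normalization: leading coefficient of T_n is 2^(n-1), so a_2 = 2^1 = 2. Work downward with a_k = (k+1)(k+2) a_{k+2} / ((k - 2)(k + 2)):
  a_0 = (1)(2)(2) / ((0 - 2)(0 + 2)) = 4/(-4) = -1
Hence T_2(x) = 2 x^2 - 1.

T_2(x); series = 2 x^2 - 1


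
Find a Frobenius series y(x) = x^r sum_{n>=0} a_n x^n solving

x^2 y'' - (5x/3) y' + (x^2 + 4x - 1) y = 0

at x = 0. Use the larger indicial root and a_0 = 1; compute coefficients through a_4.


Write in Frobenius form y'' + (p(x)/x) y' + (q(x)/x^2) y = 0:
  p(x) = -5/3,  q(x) = x^2 + 4x - 1.
Indicial equation: r(r-1) + (-5/3) r + (-1) = 0 -> roots r_1 = 3, r_2 = -1/3.
Take r = r_1 = 3. Let y(x) = x^r sum_{n>=0} a_n x^n with a_0 = 1.
Substitute y = x^r sum a_n x^n and match x^{r+n}. The recurrence is
  D(n) a_n + 4 a_{n-1} + 1 a_{n-2} = 0,  where D(n) = (r+n)(r+n-1) + (-5/3)(r+n) + (-1).
  a_n = [-4 a_{n-1} - 1 a_{n-2}] / D(n).
Since the indicial polynomial factors as (r - r_1)(r - r_2), D(n) = (r_1 + n - r_1)(r_1 + n - r_2) = n(n + 10/3).
Evaluating step by step (a_0 = 1):
  n = 1: D(1) = 1(1 + 10/3) = 13/3; numerator = -4(1) = -4; a_1 = (-4)/(13/3) = -12/13
  n = 2: D(2) = 2(2 + 10/3) = 32/3; numerator = -4(-12/13) - 1(1) = 35/13; a_2 = (35/13)/(32/3) = 105/416
  n = 3: D(3) = 3(3 + 10/3) = 19; numerator = -4(105/416) - 1(-12/13) = -9/104; a_3 = (-9/104)/(19) = -9/1976
  n = 4: D(4) = 4(4 + 10/3) = 88/3; numerator = -4(-9/1976) - 1(105/416) = -1851/7904; a_4 = (-1851/7904)/(88/3) = -5553/695552

r = 3; a_0 = 1; a_1 = -12/13; a_2 = 105/416; a_3 = -9/1976; a_4 = -5553/695552


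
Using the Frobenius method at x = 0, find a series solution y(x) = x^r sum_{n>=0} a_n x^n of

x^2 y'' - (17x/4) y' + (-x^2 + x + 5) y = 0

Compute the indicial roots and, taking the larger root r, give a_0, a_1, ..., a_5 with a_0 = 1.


Write in Frobenius form y'' + (p(x)/x) y' + (q(x)/x^2) y = 0:
  p(x) = -17/4,  q(x) = -x^2 + x + 5.
Indicial equation: r(r-1) + (-17/4) r + (5) = 0 -> roots r_1 = 4, r_2 = 5/4.
Take r = r_1 = 4. Let y(x) = x^r sum_{n>=0} a_n x^n with a_0 = 1.
Substitute y = x^r sum a_n x^n and match x^{r+n}. The recurrence is
  D(n) a_n + 1 a_{n-1} - 1 a_{n-2} = 0,  where D(n) = (r+n)(r+n-1) + (-17/4)(r+n) + (5).
  a_n = [-1 a_{n-1} + 1 a_{n-2}] / D(n).
Since the indicial polynomial factors as (r - r_1)(r - r_2), D(n) = (r_1 + n - r_1)(r_1 + n - r_2) = n(n + 11/4).
Evaluating step by step (a_0 = 1):
  n = 1: D(1) = 1(1 + 11/4) = 15/4; numerator = -1(1) = -1; a_1 = (-1)/(15/4) = -4/15
  n = 2: D(2) = 2(2 + 11/4) = 19/2; numerator = -1(-4/15) + 1(1) = 19/15; a_2 = (19/15)/(19/2) = 2/15
  n = 3: D(3) = 3(3 + 11/4) = 69/4; numerator = -1(2/15) + 1(-4/15) = -2/5; a_3 = (-2/5)/(69/4) = -8/345
  n = 4: D(4) = 4(4 + 11/4) = 27; numerator = -1(-8/345) + 1(2/15) = 18/115; a_4 = (18/115)/(27) = 2/345
  n = 5: D(5) = 5(5 + 11/4) = 155/4; numerator = -1(2/345) + 1(-8/345) = -2/69; a_5 = (-2/69)/(155/4) = -8/10695

r = 4; a_0 = 1; a_1 = -4/15; a_2 = 2/15; a_3 = -8/345; a_4 = 2/345; a_5 = -8/10695


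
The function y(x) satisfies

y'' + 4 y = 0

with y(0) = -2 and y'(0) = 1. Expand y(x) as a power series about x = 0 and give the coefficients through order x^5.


Ansatz: y(x) = sum_{n>=0} a_n x^n, so y'(x) = sum_{n>=1} n a_n x^(n-1) and y''(x) = sum_{n>=2} n(n-1) a_n x^(n-2).
Substitute into P(x) y'' + Q(x) y' + R(x) y = 0 with P(x) = 1, Q(x) = 0, R(x) = 4, and match powers of x.
Initial conditions: a_0 = -2, a_1 = 1.
Setting the coefficient of each power of x to zero and solving order by order (substituting the coefficients already found):
  x^0: 2 a_2 + 4 a_0 = 0  ->  2 a_2 = -4 a_0 = 8  ->  a_2 = 4
  x^1: 6 a_3 + 4 a_1 = 0  ->  6 a_3 = -4 a_1 = -4  ->  a_3 = -2/3
  x^2: 12 a_4 + 4 a_2 = 0  ->  12 a_4 = -4 a_2 = -16  ->  a_4 = -4/3
  x^3: 20 a_5 + 4 a_3 = 0  ->  20 a_5 = -4 a_3 = 8/3  ->  a_5 = 2/15
Truncated series: y(x) = -2 + x + 4 x^2 - (2/3) x^3 - (4/3) x^4 + (2/15) x^5 + O(x^6).

a_0 = -2; a_1 = 1; a_2 = 4; a_3 = -2/3; a_4 = -4/3; a_5 = 2/15


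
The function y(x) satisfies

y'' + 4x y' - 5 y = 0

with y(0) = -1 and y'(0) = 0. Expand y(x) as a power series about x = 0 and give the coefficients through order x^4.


Ansatz: y(x) = sum_{n>=0} a_n x^n, so y'(x) = sum_{n>=1} n a_n x^(n-1) and y''(x) = sum_{n>=2} n(n-1) a_n x^(n-2).
Substitute into P(x) y'' + Q(x) y' + R(x) y = 0 with P(x) = 1, Q(x) = 4x, R(x) = -5, and match powers of x.
Initial conditions: a_0 = -1, a_1 = 0.
Setting the coefficient of each power of x to zero and solving order by order (substituting the coefficients already found):
  x^0: 2 a_2 - 5 a_0 = 0  ->  2 a_2 = 5 a_0 = -5  ->  a_2 = -5/2
  x^1: 6 a_3 - a_1 = 0  ->  6 a_3 = a_1 = 0  ->  a_3 = 0
  x^2: 12 a_4 + 3 a_2 = 0  ->  12 a_4 = -3 a_2 = 15/2  ->  a_4 = 5/8
Truncated series: y(x) = -1 - (5/2) x^2 + (5/8) x^4 + O(x^5).

a_0 = -1; a_1 = 0; a_2 = -5/2; a_3 = 0; a_4 = 5/8


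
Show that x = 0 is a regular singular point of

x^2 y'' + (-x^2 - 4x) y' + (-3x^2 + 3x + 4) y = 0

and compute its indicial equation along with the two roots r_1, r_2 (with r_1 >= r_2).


Divide by x^2 to reach normal form y'' + P_1(x) y' + P_2(x) y = 0 with P_1(x) = -1 - 4/x and P_2(x) = -3 + 3/x + 4/x^2.
x = 0 is a singular point because the y'-coefficient -1 - 4/x has a pole at x = 0 and the y-coefficient -3 + 3/x + 4/x^2 has a pole at x = 0.
It is a regular singular point because x P_1(x) = p(x) = -x - 4 and x^2 P_2(x) = q(x) = -3x^2 + 3x + 4 are polynomials, hence analytic at x = 0.
p(0) = -4,  q(0) = 4.
Indicial equation: r(r-1) + p(0) r + q(0) = 0, i.e. r^2 + (p(0) - 1) r + q(0) = 0, i.e. r^2 - 5 r + 4 = 0.
Discriminant: (-5)^2 - 4(4) = 9, so r = (5 ± 3)/2.
Solving: r_1 = 4, r_2 = 1.

indicial: r^2 - 5 r + 4 = 0; roots r_1 = 4, r_2 = 1


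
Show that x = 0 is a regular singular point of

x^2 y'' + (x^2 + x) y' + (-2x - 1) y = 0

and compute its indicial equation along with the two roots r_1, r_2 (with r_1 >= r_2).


Divide by x^2 to reach normal form y'' + P_1(x) y' + P_2(x) y = 0 with P_1(x) = 1 + 1/x and P_2(x) = -2/x - 1/x^2.
x = 0 is a singular point because the y'-coefficient 1 + 1/x has a pole at x = 0 and the y-coefficient -2/x - 1/x^2 has a pole at x = 0.
It is a regular singular point because x P_1(x) = p(x) = x + 1 and x^2 P_2(x) = q(x) = -2x - 1 are polynomials, hence analytic at x = 0.
p(0) = 1,  q(0) = -1.
Indicial equation: r(r-1) + p(0) r + q(0) = 0, i.e. r^2 + (p(0) - 1) r + q(0) = 0, i.e. r^2 - 1 = 0.
Discriminant: (0)^2 - 4(-1) = 4, so r = (0 ± 2)/2.
Solving: r_1 = 1, r_2 = -1.

indicial: r^2 - 1 = 0; roots r_1 = 1, r_2 = -1


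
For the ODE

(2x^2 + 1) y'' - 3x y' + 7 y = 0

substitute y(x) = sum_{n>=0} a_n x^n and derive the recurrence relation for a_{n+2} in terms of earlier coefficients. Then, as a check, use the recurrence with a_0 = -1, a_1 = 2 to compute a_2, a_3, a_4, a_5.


Substitute y = sum_n a_n x^n.
(1 + 2 x^2) y'' contributes (n+2)(n+1) a_{n+2} + 2 n(n-1) a_n at x^n.
-3 x y'(x) contributes -3 n a_n at x^n.
7 y(x) contributes 7 a_n at x^n.
Matching x^n: (n+2)(n+1) a_{n+2} + (2 n(n-1) - 3 n + 7) a_n = 0.
Thus a_{n+2} = (-2 n(n-1) + 3 n - 7) / ((n+1)(n+2)) * a_n.

Check with a_0 = -1, a_1 = 2 (apply the recurrence for n = 0, 1, 2, 3): a_0 = -1, a_1 = 2, a_2 = 7/2, a_3 = -4/3, a_4 = -35/24, a_5 = 2/3.

a_(n+2) = (-2 n(n-1) + 3 n - 7) / ((n+1)(n+2)) * a_n; check: a_0 = -1, a_1 = 2, a_2 = 7/2, a_3 = -4/3, a_4 = -35/24, a_5 = 2/3


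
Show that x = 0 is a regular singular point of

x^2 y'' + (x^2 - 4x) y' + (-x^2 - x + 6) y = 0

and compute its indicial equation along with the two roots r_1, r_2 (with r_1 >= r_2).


Divide by x^2 to reach normal form y'' + P_1(x) y' + P_2(x) y = 0 with P_1(x) = 1 - 4/x and P_2(x) = -1 - 1/x + 6/x^2.
x = 0 is a singular point because the y'-coefficient 1 - 4/x has a pole at x = 0 and the y-coefficient -1 - 1/x + 6/x^2 has a pole at x = 0.
It is a regular singular point because x P_1(x) = p(x) = x - 4 and x^2 P_2(x) = q(x) = -x^2 - x + 6 are polynomials, hence analytic at x = 0.
p(0) = -4,  q(0) = 6.
Indicial equation: r(r-1) + p(0) r + q(0) = 0, i.e. r^2 + (p(0) - 1) r + q(0) = 0, i.e. r^2 - 5 r + 6 = 0.
Discriminant: (-5)^2 - 4(6) = 1, so r = (5 ± 1)/2.
Solving: r_1 = 3, r_2 = 2.

indicial: r^2 - 5 r + 6 = 0; roots r_1 = 3, r_2 = 2


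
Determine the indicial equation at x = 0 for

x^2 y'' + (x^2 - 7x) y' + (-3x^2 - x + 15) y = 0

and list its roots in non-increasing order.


Divide by x^2 to reach normal form y'' + P_1(x) y' + P_2(x) y = 0 with P_1(x) = 1 - 7/x and P_2(x) = -3 - 1/x + 15/x^2.
x = 0 is a singular point because the y'-coefficient 1 - 7/x has a pole at x = 0 and the y-coefficient -3 - 1/x + 15/x^2 has a pole at x = 0.
It is a regular singular point because x P_1(x) = p(x) = x - 7 and x^2 P_2(x) = q(x) = -3x^2 - x + 15 are polynomials, hence analytic at x = 0.
p(0) = -7,  q(0) = 15.
Indicial equation: r(r-1) + p(0) r + q(0) = 0, i.e. r^2 + (p(0) - 1) r + q(0) = 0, i.e. r^2 - 8 r + 15 = 0.
Discriminant: (-8)^2 - 4(15) = 4, so r = (8 ± 2)/2.
Solving: r_1 = 5, r_2 = 3.

indicial: r^2 - 8 r + 15 = 0; roots r_1 = 5, r_2 = 3


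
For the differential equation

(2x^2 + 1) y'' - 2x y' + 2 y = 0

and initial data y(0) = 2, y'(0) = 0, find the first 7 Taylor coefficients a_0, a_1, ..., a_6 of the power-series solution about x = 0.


Ansatz: y(x) = sum_{n>=0} a_n x^n, so y'(x) = sum_{n>=1} n a_n x^(n-1) and y''(x) = sum_{n>=2} n(n-1) a_n x^(n-2).
Substitute into P(x) y'' + Q(x) y' + R(x) y = 0 with P(x) = 2x^2 + 1, Q(x) = -2x, R(x) = 2, and match powers of x.
Initial conditions: a_0 = 2, a_1 = 0.
Setting the coefficient of each power of x to zero and solving order by order (substituting the coefficients already found):
  x^0: 2 a_2 + 2 a_0 = 0  ->  2 a_2 = -2 a_0 = -4  ->  a_2 = -2
  x^1: 6 a_3 = 0  ->  a_3 = 0
  x^2: 12 a_4 + 2 a_2 = 0  ->  12 a_4 = -2 a_2 = 4  ->  a_4 = 1/3
  x^3: 20 a_5 + 8 a_3 = 0  ->  20 a_5 = -8 a_3 = 0  ->  a_5 = 0
  x^4: 30 a_6 + 18 a_4 = 0  ->  30 a_6 = -18 a_4 = -6  ->  a_6 = -1/5
Truncated series: y(x) = 2 - 2 x^2 + (1/3) x^4 - (1/5) x^6 + O(x^7).

a_0 = 2; a_1 = 0; a_2 = -2; a_3 = 0; a_4 = 1/3; a_5 = 0; a_6 = -1/5


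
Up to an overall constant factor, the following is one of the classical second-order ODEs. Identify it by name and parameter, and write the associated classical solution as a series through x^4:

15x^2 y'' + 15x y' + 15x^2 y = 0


All three coefficients share the factor 15; dividing through by 15 gives  x^2 y'' + x y' + x^2 y = 0.
This matches the Bessel equation x^2 y'' + x y' + (x^2 - nu^2) y = 0 with nu^2 = 0, so nu = 0; the solution bounded at x = 0 is J_0(x).
Frobenius at x = 0: indicial roots ±nu; for r = nu the recurrence k(k + 2nu) c_k = -c_{k-2} gives the standard series J_nu(x) = sum_{k>=0} (-1)^k / (k! (k+nu)!) (x/2)^(2k+nu). Evaluate the first 3 terms:
  k = 0: (-1)^0 / (0! * 0! * 2^0) x^0 = 1/(1*1*1) x^0 = (1) x^0
  k = 1: (-1)^1 / (1! * 1! * 2^2) x^2 = -1/(1*1*4) x^2 = (-1/4) x^2
  k = 2: (-1)^2 / (2! * 2! * 2^4) x^4 = 1/(2*2*16) x^4 = (1/64) x^4
Hence J_0(x) = x^4/64 - x^2/4 + 1 + ....

J_0(x); series = x^4/64 - x^2/4 + 1


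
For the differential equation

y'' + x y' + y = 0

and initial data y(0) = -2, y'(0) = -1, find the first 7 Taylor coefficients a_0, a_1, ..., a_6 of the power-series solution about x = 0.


Ansatz: y(x) = sum_{n>=0} a_n x^n, so y'(x) = sum_{n>=1} n a_n x^(n-1) and y''(x) = sum_{n>=2} n(n-1) a_n x^(n-2).
Substitute into P(x) y'' + Q(x) y' + R(x) y = 0 with P(x) = 1, Q(x) = x, R(x) = 1, and match powers of x.
Initial conditions: a_0 = -2, a_1 = -1.
Setting the coefficient of each power of x to zero and solving order by order (substituting the coefficients already found):
  x^0: 2 a_2 + a_0 = 0  ->  2 a_2 = -a_0 = 2  ->  a_2 = 1
  x^1: 6 a_3 + 2 a_1 = 0  ->  6 a_3 = -2 a_1 = 2  ->  a_3 = 1/3
  x^2: 12 a_4 + 3 a_2 = 0  ->  12 a_4 = -3 a_2 = -3  ->  a_4 = -1/4
  x^3: 20 a_5 + 4 a_3 = 0  ->  20 a_5 = -4 a_3 = -4/3  ->  a_5 = -1/15
  x^4: 30 a_6 + 5 a_4 = 0  ->  30 a_6 = -5 a_4 = 5/4  ->  a_6 = 1/24
Truncated series: y(x) = -2 - x + x^2 + (1/3) x^3 - (1/4) x^4 - (1/15) x^5 + (1/24) x^6 + O(x^7).

a_0 = -2; a_1 = -1; a_2 = 1; a_3 = 1/3; a_4 = -1/4; a_5 = -1/15; a_6 = 1/24


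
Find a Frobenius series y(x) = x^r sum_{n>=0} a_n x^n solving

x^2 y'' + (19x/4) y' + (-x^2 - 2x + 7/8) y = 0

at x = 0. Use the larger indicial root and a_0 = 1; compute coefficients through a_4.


Write in Frobenius form y'' + (p(x)/x) y' + (q(x)/x^2) y = 0:
  p(x) = 19/4,  q(x) = -x^2 - 2x + 7/8.
Indicial equation: r(r-1) + (19/4) r + (7/8) = 0 -> roots r_1 = -1/4, r_2 = -7/2.
Take r = r_1 = -1/4. Let y(x) = x^r sum_{n>=0} a_n x^n with a_0 = 1.
Substitute y = x^r sum a_n x^n and match x^{r+n}. The recurrence is
  D(n) a_n - 2 a_{n-1} - 1 a_{n-2} = 0,  where D(n) = (r+n)(r+n-1) + (19/4)(r+n) + (7/8).
  a_n = [2 a_{n-1} + 1 a_{n-2}] / D(n).
Since the indicial polynomial factors as (r - r_1)(r - r_2), D(n) = (r_1 + n - r_1)(r_1 + n - r_2) = n(n + 13/4).
Evaluating step by step (a_0 = 1):
  n = 1: D(1) = 1(1 + 13/4) = 17/4; numerator = 2(1) = 2; a_1 = (2)/(17/4) = 8/17
  n = 2: D(2) = 2(2 + 13/4) = 21/2; numerator = 2(8/17) + 1(1) = 33/17; a_2 = (33/17)/(21/2) = 22/119
  n = 3: D(3) = 3(3 + 13/4) = 75/4; numerator = 2(22/119) + 1(8/17) = 100/119; a_3 = (100/119)/(75/4) = 16/357
  n = 4: D(4) = 4(4 + 13/4) = 29; numerator = 2(16/357) + 1(22/119) = 14/51; a_4 = (14/51)/(29) = 14/1479

r = -1/4; a_0 = 1; a_1 = 8/17; a_2 = 22/119; a_3 = 16/357; a_4 = 14/1479


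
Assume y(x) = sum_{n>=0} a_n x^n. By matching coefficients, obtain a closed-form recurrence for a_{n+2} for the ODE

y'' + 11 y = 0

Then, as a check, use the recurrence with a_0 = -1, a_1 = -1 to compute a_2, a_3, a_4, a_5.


Substitute y = sum_n a_n x^n into y'' + (const) y = 0.
y''(x) = sum_{n>=0} (n+2)(n+1) a_{n+2} x^n.
The ODE becomes sum_n [(n+2)(n+1) a_{n+2} + 11 a_n] x^n = 0.
Setting each coefficient to zero gives the recurrence:
  (n+2)(n+1) a_{n+2} + 11 a_n = 0,
  a_{n+2} = -11 / ((n+1)(n+2)) a_n.

Check with a_0 = -1, a_1 = -1 (apply the recurrence for n = 0, 1, 2, 3): a_0 = -1, a_1 = -1, a_2 = 11/2, a_3 = 11/6, a_4 = -121/24, a_5 = -121/120.

a_{n+2} = -11/((n+1)(n+2)) * a_n; check: a_0 = -1, a_1 = -1, a_2 = 11/2, a_3 = 11/6, a_4 = -121/24, a_5 = -121/120


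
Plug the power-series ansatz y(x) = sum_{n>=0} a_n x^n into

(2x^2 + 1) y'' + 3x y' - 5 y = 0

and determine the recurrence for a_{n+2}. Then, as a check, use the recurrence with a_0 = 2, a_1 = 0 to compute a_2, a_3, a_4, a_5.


Substitute y = sum_n a_n x^n.
(1 + 2 x^2) y'' contributes (n+2)(n+1) a_{n+2} + 2 n(n-1) a_n at x^n.
3 x y'(x) contributes 3 n a_n at x^n.
-5 y(x) contributes -5 a_n at x^n.
Matching x^n: (n+2)(n+1) a_{n+2} + (2 n(n-1) + 3 n - 5) a_n = 0.
Thus a_{n+2} = (-2 n(n-1) - 3 n + 5) / ((n+1)(n+2)) * a_n.

Check with a_0 = 2, a_1 = 0 (apply the recurrence for n = 0, 1, 2, 3): a_0 = 2, a_1 = 0, a_2 = 5, a_3 = 0, a_4 = -25/12, a_5 = 0.

a_(n+2) = (-2 n(n-1) - 3 n + 5) / ((n+1)(n+2)) * a_n; check: a_0 = 2, a_1 = 0, a_2 = 5, a_3 = 0, a_4 = -25/12, a_5 = 0


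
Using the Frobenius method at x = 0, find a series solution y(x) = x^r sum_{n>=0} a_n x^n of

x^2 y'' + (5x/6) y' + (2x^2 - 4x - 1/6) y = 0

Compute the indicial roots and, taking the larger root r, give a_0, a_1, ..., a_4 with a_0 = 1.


Write in Frobenius form y'' + (p(x)/x) y' + (q(x)/x^2) y = 0:
  p(x) = 5/6,  q(x) = 2x^2 - 4x - 1/6.
Indicial equation: r(r-1) + (5/6) r + (-1/6) = 0 -> roots r_1 = 1/2, r_2 = -1/3.
Take r = r_1 = 1/2. Let y(x) = x^r sum_{n>=0} a_n x^n with a_0 = 1.
Substitute y = x^r sum a_n x^n and match x^{r+n}. The recurrence is
  D(n) a_n - 4 a_{n-1} + 2 a_{n-2} = 0,  where D(n) = (r+n)(r+n-1) + (5/6)(r+n) + (-1/6).
  a_n = [4 a_{n-1} - 2 a_{n-2}] / D(n).
Since the indicial polynomial factors as (r - r_1)(r - r_2), D(n) = (r_1 + n - r_1)(r_1 + n - r_2) = n(n + 5/6).
Evaluating step by step (a_0 = 1):
  n = 1: D(1) = 1(1 + 5/6) = 11/6; numerator = 4(1) = 4; a_1 = (4)/(11/6) = 24/11
  n = 2: D(2) = 2(2 + 5/6) = 17/3; numerator = 4(24/11) - 2(1) = 74/11; a_2 = (74/11)/(17/3) = 222/187
  n = 3: D(3) = 3(3 + 5/6) = 23/2; numerator = 4(222/187) - 2(24/11) = 72/187; a_3 = (72/187)/(23/2) = 144/4301
  n = 4: D(4) = 4(4 + 5/6) = 58/3; numerator = 4(144/4301) - 2(222/187) = -876/391; a_4 = (-876/391)/(58/3) = -1314/11339

r = 1/2; a_0 = 1; a_1 = 24/11; a_2 = 222/187; a_3 = 144/4301; a_4 = -1314/11339


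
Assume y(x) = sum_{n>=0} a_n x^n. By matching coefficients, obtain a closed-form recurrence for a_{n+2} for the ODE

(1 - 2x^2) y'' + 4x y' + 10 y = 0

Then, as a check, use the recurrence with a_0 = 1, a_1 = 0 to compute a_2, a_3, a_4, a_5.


Substitute y = sum_n a_n x^n.
(1 - 2 x^2) y'' contributes (n+2)(n+1) a_{n+2} - 2 n(n-1) a_n at x^n.
4 x y'(x) contributes 4 n a_n at x^n.
10 y(x) contributes 10 a_n at x^n.
Matching x^n: (n+2)(n+1) a_{n+2} + (-2 n(n-1) + 4 n + 10) a_n = 0.
Thus a_{n+2} = (2 n(n-1) - 4 n - 10) / ((n+1)(n+2)) * a_n.

Check with a_0 = 1, a_1 = 0 (apply the recurrence for n = 0, 1, 2, 3): a_0 = 1, a_1 = 0, a_2 = -5, a_3 = 0, a_4 = 35/6, a_5 = 0.

a_(n+2) = (2 n(n-1) - 4 n - 10) / ((n+1)(n+2)) * a_n; check: a_0 = 1, a_1 = 0, a_2 = -5, a_3 = 0, a_4 = 35/6, a_5 = 0


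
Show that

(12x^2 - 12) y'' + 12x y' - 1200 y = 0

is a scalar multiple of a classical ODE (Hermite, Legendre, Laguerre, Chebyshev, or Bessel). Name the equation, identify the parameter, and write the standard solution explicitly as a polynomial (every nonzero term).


All three coefficients share the factor -12; dividing through by -12 gives  (1 - x^2) y'' - x y' + 100 y = 0.
This matches the Chebyshev equation (1 - x^2) y'' - x y' + n^2 y = 0 (note the -x y' term, not -2x y') with n^2 = 100, so n = 10; the polynomial solution is T_10(x).
With y = sum_k a_k x^k, matching x^k gives (k+2)(k+1) a_{k+2} = (k^2 - n^2) a_k = (k - 10)(k + 10) a_k. The right side vanishes at k = 10, so the series with the parity of 10 terminates at degree 10.
Standard normalization: leading coefficient of T_n is 2^(n-1), so a_10 = 2^9 = 512. Work downward with a_k = (k+1)(k+2) a_{k+2} / ((k - 10)(k + 10)):
  a_8 = (9)(10)(512) / ((8 - 10)(8 + 10)) = 46080/(-36) = -1280
  a_6 = (7)(8)(-1280) / ((6 - 10)(6 + 10)) = -71680/(-64) = 1120
  a_4 = (5)(6)(1120) / ((4 - 10)(4 + 10)) = 33600/(-84) = -400
  a_2 = (3)(4)(-400) / ((2 - 10)(2 + 10)) = -4800/(-96) = 50
  a_0 = (1)(2)(50) / ((0 - 10)(0 + 10)) = 100/(-100) = -1
Hence T_10(x) = 512 x^10 - 1280 x^8 + 1120 x^6 - 400 x^4 + 50 x^2 - 1.

T_10(x); series = 512 x^10 - 1280 x^8 + 1120 x^6 - 400 x^4 + 50 x^2 - 1


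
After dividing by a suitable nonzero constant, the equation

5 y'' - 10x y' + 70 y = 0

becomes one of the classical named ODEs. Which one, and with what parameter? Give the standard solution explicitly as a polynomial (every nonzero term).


All three coefficients share the factor 5; dividing through by 5 gives  y'' - 2x y' + 14 y = 0.
This matches the Hermite equation y'' - 2x y' + 2n y = 0 with 2n = 14, so n = 7; the polynomial solution is H_7(x).
With y = sum_k a_k x^k, matching x^k gives (k+2)(k+1) a_{k+2} = 2(k - n) a_k = 2(k - 7) a_k. The right side vanishes at k = 7, so the series with the parity of 7 terminates at degree 7.
Standard normalization: leading coefficient of H_n is 2^n, so a_7 = 2^7 = 128. Work downward with a_k = (k+1)(k+2) a_{k+2} / (2(k - n)):
  a_5 = (6)(7)(128) / (2(5 - 7)) = 5376/(-4) = -1344
  a_3 = (4)(5)(-1344) / (2(3 - 7)) = -26880/(-8) = 3360
  a_1 = (2)(3)(3360) / (2(1 - 7)) = 20160/(-12) = -1680
Hence H_7(x) = 128 x^7 - 1344 x^5 + 3360 x^3 - 1680 x.

H_7(x); series = 128 x^7 - 1344 x^5 + 3360 x^3 - 1680 x


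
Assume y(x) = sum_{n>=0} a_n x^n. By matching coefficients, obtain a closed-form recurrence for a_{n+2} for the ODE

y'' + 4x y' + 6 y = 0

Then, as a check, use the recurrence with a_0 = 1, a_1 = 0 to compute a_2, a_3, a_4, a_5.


Substitute y = sum_n a_n x^n.
y''(x) has coefficient (n+2)(n+1) a_{n+2} at x^n;
4 x y'(x) has coefficient 4 n a_n at x^n (shift);
6 y(x) has coefficient 6 a_n at x^n.
Matching x^n: (n+2)(n+1) a_{n+2} + (4n + 6) a_n = 0.
Thus a_{n+2} = (-4n - 6) / ((n+1)(n+2)) * a_n.

Check with a_0 = 1, a_1 = 0 (apply the recurrence for n = 0, 1, 2, 3): a_0 = 1, a_1 = 0, a_2 = -3, a_3 = 0, a_4 = 7/2, a_5 = 0.

a_(n+2) = (-4n - 6) / ((n+1)(n+2)) * a_n; check: a_0 = 1, a_1 = 0, a_2 = -3, a_3 = 0, a_4 = 7/2, a_5 = 0


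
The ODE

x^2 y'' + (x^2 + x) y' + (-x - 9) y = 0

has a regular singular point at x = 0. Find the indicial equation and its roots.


Divide by x^2 to reach normal form y'' + P_1(x) y' + P_2(x) y = 0 with P_1(x) = 1 + 1/x and P_2(x) = -1/x - 9/x^2.
x = 0 is a singular point because the y'-coefficient 1 + 1/x has a pole at x = 0 and the y-coefficient -1/x - 9/x^2 has a pole at x = 0.
It is a regular singular point because x P_1(x) = p(x) = x + 1 and x^2 P_2(x) = q(x) = -x - 9 are polynomials, hence analytic at x = 0.
p(0) = 1,  q(0) = -9.
Indicial equation: r(r-1) + p(0) r + q(0) = 0, i.e. r^2 + (p(0) - 1) r + q(0) = 0, i.e. r^2 - 9 = 0.
Discriminant: (0)^2 - 4(-9) = 36, so r = (0 ± 6)/2.
Solving: r_1 = 3, r_2 = -3.

indicial: r^2 - 9 = 0; roots r_1 = 3, r_2 = -3


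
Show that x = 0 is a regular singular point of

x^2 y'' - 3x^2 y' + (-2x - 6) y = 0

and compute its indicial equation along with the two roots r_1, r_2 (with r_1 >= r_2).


Divide by x^2 to reach normal form y'' + P_1(x) y' + P_2(x) y = 0 with P_1(x) = -3 and P_2(x) = -2/x - 6/x^2.
x = 0 is a singular point because the y-coefficient -2/x - 6/x^2 has a pole at x = 0.
It is a regular singular point because x P_1(x) = p(x) = -3x and x^2 P_2(x) = q(x) = -2x - 6 are polynomials, hence analytic at x = 0.
p(0) = 0,  q(0) = -6.
Indicial equation: r(r-1) + p(0) r + q(0) = 0, i.e. r^2 + (p(0) - 1) r + q(0) = 0, i.e. r^2 - 1 r - 6 = 0.
Discriminant: (-1)^2 - 4(-6) = 25, so r = (1 ± 5)/2.
Solving: r_1 = 3, r_2 = -2.

indicial: r^2 - 1 r - 6 = 0; roots r_1 = 3, r_2 = -2


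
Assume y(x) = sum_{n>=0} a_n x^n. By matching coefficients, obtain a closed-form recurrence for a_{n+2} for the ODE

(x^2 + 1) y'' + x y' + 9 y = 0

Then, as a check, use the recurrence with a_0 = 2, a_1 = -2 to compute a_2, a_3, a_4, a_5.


Substitute y = sum_n a_n x^n.
(1 + 1 x^2) y'' contributes (n+2)(n+1) a_{n+2} + n(n-1) a_n at x^n.
x y'(x) contributes n a_n at x^n.
9 y(x) contributes 9 a_n at x^n.
Matching x^n: (n+2)(n+1) a_{n+2} + (n(n-1) + n + 9) a_n = 0.
Thus a_{n+2} = (-n(n-1) - n - 9) / ((n+1)(n+2)) * a_n.

Check with a_0 = 2, a_1 = -2 (apply the recurrence for n = 0, 1, 2, 3): a_0 = 2, a_1 = -2, a_2 = -9, a_3 = 10/3, a_4 = 39/4, a_5 = -3.

a_(n+2) = (-n(n-1) - n - 9) / ((n+1)(n+2)) * a_n; check: a_0 = 2, a_1 = -2, a_2 = -9, a_3 = 10/3, a_4 = 39/4, a_5 = -3


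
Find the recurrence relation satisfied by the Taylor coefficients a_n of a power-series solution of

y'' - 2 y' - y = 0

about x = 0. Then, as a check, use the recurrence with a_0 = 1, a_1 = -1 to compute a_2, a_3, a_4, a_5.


Substitute y = sum_n a_n x^n.
y''(x) has coefficient (n+2)(n+1) a_{n+2} at x^n;
-2 y'(x) has coefficient -2 (n+1) a_{n+1} at x^n;
-y(x) has coefficient -1 a_n at x^n.
Matching x^n: (n+2)(n+1) a_{n+2} - 2 (n+1) a_{n+1} - 1 a_n = 0.
Thus a_{n+2} = [2 (n+1) a_{n+1} + 1 a_n] / ((n+1)(n+2)).

Check with a_0 = 1, a_1 = -1 (apply the recurrence for n = 0, 1, 2, 3): a_0 = 1, a_1 = -1, a_2 = -1/2, a_3 = -1/2, a_4 = -7/24, a_5 = -17/120.

a_(n+2) = [2 (n+1) a_(n+1) + 1 a_n] / ((n+1)(n+2)); check: a_0 = 1, a_1 = -1, a_2 = -1/2, a_3 = -1/2, a_4 = -7/24, a_5 = -17/120


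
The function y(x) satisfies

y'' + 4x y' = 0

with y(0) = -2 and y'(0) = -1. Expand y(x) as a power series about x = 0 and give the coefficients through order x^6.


Ansatz: y(x) = sum_{n>=0} a_n x^n, so y'(x) = sum_{n>=1} n a_n x^(n-1) and y''(x) = sum_{n>=2} n(n-1) a_n x^(n-2).
Substitute into P(x) y'' + Q(x) y' + R(x) y = 0 with P(x) = 1, Q(x) = 4x, R(x) = 0, and match powers of x.
Initial conditions: a_0 = -2, a_1 = -1.
Setting the coefficient of each power of x to zero and solving order by order (substituting the coefficients already found):
  x^0: 2 a_2 = 0  ->  a_2 = 0
  x^1: 6 a_3 + 4 a_1 = 0  ->  6 a_3 = -4 a_1 = 4  ->  a_3 = 2/3
  x^2: 12 a_4 + 8 a_2 = 0  ->  12 a_4 = -8 a_2 = 0  ->  a_4 = 0
  x^3: 20 a_5 + 12 a_3 = 0  ->  20 a_5 = -12 a_3 = -8  ->  a_5 = -2/5
  x^4: 30 a_6 + 16 a_4 = 0  ->  30 a_6 = -16 a_4 = 0  ->  a_6 = 0
Truncated series: y(x) = -2 - x + (2/3) x^3 - (2/5) x^5 + O(x^7).

a_0 = -2; a_1 = -1; a_2 = 0; a_3 = 2/3; a_4 = 0; a_5 = -2/5; a_6 = 0


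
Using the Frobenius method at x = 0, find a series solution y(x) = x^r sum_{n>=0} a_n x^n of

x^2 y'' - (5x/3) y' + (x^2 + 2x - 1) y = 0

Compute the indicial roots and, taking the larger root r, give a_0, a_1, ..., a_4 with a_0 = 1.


Write in Frobenius form y'' + (p(x)/x) y' + (q(x)/x^2) y = 0:
  p(x) = -5/3,  q(x) = x^2 + 2x - 1.
Indicial equation: r(r-1) + (-5/3) r + (-1) = 0 -> roots r_1 = 3, r_2 = -1/3.
Take r = r_1 = 3. Let y(x) = x^r sum_{n>=0} a_n x^n with a_0 = 1.
Substitute y = x^r sum a_n x^n and match x^{r+n}. The recurrence is
  D(n) a_n + 2 a_{n-1} + 1 a_{n-2} = 0,  where D(n) = (r+n)(r+n-1) + (-5/3)(r+n) + (-1).
  a_n = [-2 a_{n-1} - 1 a_{n-2}] / D(n).
Since the indicial polynomial factors as (r - r_1)(r - r_2), D(n) = (r_1 + n - r_1)(r_1 + n - r_2) = n(n + 10/3).
Evaluating step by step (a_0 = 1):
  n = 1: D(1) = 1(1 + 10/3) = 13/3; numerator = -2(1) = -2; a_1 = (-2)/(13/3) = -6/13
  n = 2: D(2) = 2(2 + 10/3) = 32/3; numerator = -2(-6/13) - 1(1) = -1/13; a_2 = (-1/13)/(32/3) = -3/416
  n = 3: D(3) = 3(3 + 10/3) = 19; numerator = -2(-3/416) - 1(-6/13) = 99/208; a_3 = (99/208)/(19) = 99/3952
  n = 4: D(4) = 4(4 + 10/3) = 88/3; numerator = -2(99/3952) - 1(-3/416) = -339/7904; a_4 = (-339/7904)/(88/3) = -1017/695552

r = 3; a_0 = 1; a_1 = -6/13; a_2 = -3/416; a_3 = 99/3952; a_4 = -1017/695552


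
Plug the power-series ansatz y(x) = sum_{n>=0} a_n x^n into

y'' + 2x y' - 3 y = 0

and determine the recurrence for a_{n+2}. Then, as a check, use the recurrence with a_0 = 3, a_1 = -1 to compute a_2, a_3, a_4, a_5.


Substitute y = sum_n a_n x^n.
y''(x) has coefficient (n+2)(n+1) a_{n+2} at x^n;
2 x y'(x) has coefficient 2 n a_n at x^n (shift);
-3 y(x) has coefficient -3 a_n at x^n.
Matching x^n: (n+2)(n+1) a_{n+2} + (2n - 3) a_n = 0.
Thus a_{n+2} = (-2n + 3) / ((n+1)(n+2)) * a_n.

Check with a_0 = 3, a_1 = -1 (apply the recurrence for n = 0, 1, 2, 3): a_0 = 3, a_1 = -1, a_2 = 9/2, a_3 = -1/6, a_4 = -3/8, a_5 = 1/40.

a_(n+2) = (-2n + 3) / ((n+1)(n+2)) * a_n; check: a_0 = 3, a_1 = -1, a_2 = 9/2, a_3 = -1/6, a_4 = -3/8, a_5 = 1/40


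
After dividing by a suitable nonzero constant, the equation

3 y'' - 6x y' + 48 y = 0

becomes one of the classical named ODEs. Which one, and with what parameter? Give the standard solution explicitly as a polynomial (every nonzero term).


All three coefficients share the factor 3; dividing through by 3 gives  y'' - 2x y' + 16 y = 0.
This matches the Hermite equation y'' - 2x y' + 2n y = 0 with 2n = 16, so n = 8; the polynomial solution is H_8(x).
With y = sum_k a_k x^k, matching x^k gives (k+2)(k+1) a_{k+2} = 2(k - n) a_k = 2(k - 8) a_k. The right side vanishes at k = 8, so the series with the parity of 8 terminates at degree 8.
Standard normalization: leading coefficient of H_n is 2^n, so a_8 = 2^8 = 256. Work downward with a_k = (k+1)(k+2) a_{k+2} / (2(k - n)):
  a_6 = (7)(8)(256) / (2(6 - 8)) = 14336/(-4) = -3584
  a_4 = (5)(6)(-3584) / (2(4 - 8)) = -107520/(-8) = 13440
  a_2 = (3)(4)(13440) / (2(2 - 8)) = 161280/(-12) = -13440
  a_0 = (1)(2)(-13440) / (2(0 - 8)) = -26880/(-16) = 1680
Hence H_8(x) = 256 x^8 - 3584 x^6 + 13440 x^4 - 13440 x^2 + 1680.

H_8(x); series = 256 x^8 - 3584 x^6 + 13440 x^4 - 13440 x^2 + 1680


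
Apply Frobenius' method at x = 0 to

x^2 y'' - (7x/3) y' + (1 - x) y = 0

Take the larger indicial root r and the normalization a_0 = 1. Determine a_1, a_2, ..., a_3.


Write in Frobenius form y'' + (p(x)/x) y' + (q(x)/x^2) y = 0:
  p(x) = -7/3,  q(x) = 1 - x.
Indicial equation: r(r-1) + (-7/3) r + (1) = 0 -> roots r_1 = 3, r_2 = 1/3.
Take r = r_1 = 3. Let y(x) = x^r sum_{n>=0} a_n x^n with a_0 = 1.
Substitute y = x^r sum a_n x^n and match x^{r+n}. The recurrence is
  D(n) a_n - 1 a_{n-1} = 0,  where D(n) = (r+n)(r+n-1) + (-7/3)(r+n) + (1).
  a_n = 1 / D(n) * a_{n-1}.
Since the indicial polynomial factors as (r - r_1)(r - r_2), D(n) = (r_1 + n - r_1)(r_1 + n - r_2) = n(n + 8/3).
Evaluating step by step (a_0 = 1):
  n = 1: D(1) = 1(1 + 8/3) = 11/3; numerator = 1(1) = 1; a_1 = (1)/(11/3) = 3/11
  n = 2: D(2) = 2(2 + 8/3) = 28/3; numerator = 1(3/11) = 3/11; a_2 = (3/11)/(28/3) = 9/308
  n = 3: D(3) = 3(3 + 8/3) = 17; numerator = 1(9/308) = 9/308; a_3 = (9/308)/(17) = 9/5236

r = 3; a_0 = 1; a_1 = 3/11; a_2 = 9/308; a_3 = 9/5236


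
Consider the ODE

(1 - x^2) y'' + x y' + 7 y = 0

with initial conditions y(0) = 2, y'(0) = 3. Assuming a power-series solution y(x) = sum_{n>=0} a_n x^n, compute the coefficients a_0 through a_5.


Ansatz: y(x) = sum_{n>=0} a_n x^n, so y'(x) = sum_{n>=1} n a_n x^(n-1) and y''(x) = sum_{n>=2} n(n-1) a_n x^(n-2).
Substitute into P(x) y'' + Q(x) y' + R(x) y = 0 with P(x) = 1 - x^2, Q(x) = x, R(x) = 7, and match powers of x.
Initial conditions: a_0 = 2, a_1 = 3.
Setting the coefficient of each power of x to zero and solving order by order (substituting the coefficients already found):
  x^0: 2 a_2 + 7 a_0 = 0  ->  2 a_2 = -7 a_0 = -14  ->  a_2 = -7
  x^1: 6 a_3 + 8 a_1 = 0  ->  6 a_3 = -8 a_1 = -24  ->  a_3 = -4
  x^2: 12 a_4 + 7 a_2 = 0  ->  12 a_4 = -7 a_2 = 49  ->  a_4 = 49/12
  x^3: 20 a_5 + 4 a_3 = 0  ->  20 a_5 = -4 a_3 = 16  ->  a_5 = 4/5
Truncated series: y(x) = 2 + 3 x - 7 x^2 - 4 x^3 + (49/12) x^4 + (4/5) x^5 + O(x^6).

a_0 = 2; a_1 = 3; a_2 = -7; a_3 = -4; a_4 = 49/12; a_5 = 4/5


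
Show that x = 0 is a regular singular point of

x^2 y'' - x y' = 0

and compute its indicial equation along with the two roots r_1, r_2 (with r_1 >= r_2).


Divide by x^2 to reach normal form y'' + P_1(x) y' + P_2(x) y = 0 with P_1(x) = -1/x and P_2(x) = 0.
x = 0 is a singular point because the y'-coefficient -1/x has a pole at x = 0.
It is a regular singular point because x P_1(x) = p(x) = -1 and x^2 P_2(x) = q(x) = 0 are polynomials, hence analytic at x = 0.
p(0) = -1,  q(0) = 0.
Indicial equation: r(r-1) + p(0) r + q(0) = 0, i.e. r^2 + (p(0) - 1) r + q(0) = 0, i.e. r^2 - 2 r = 0.
Discriminant: (-2)^2 - 4(0) = 4, so r = (2 ± 2)/2.
Solving: r_1 = 2, r_2 = 0.

indicial: r^2 - 2 r = 0; roots r_1 = 2, r_2 = 0


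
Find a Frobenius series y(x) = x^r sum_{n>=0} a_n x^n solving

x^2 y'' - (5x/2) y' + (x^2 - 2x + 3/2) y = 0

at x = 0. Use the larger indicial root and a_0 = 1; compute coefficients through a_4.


Write in Frobenius form y'' + (p(x)/x) y' + (q(x)/x^2) y = 0:
  p(x) = -5/2,  q(x) = x^2 - 2x + 3/2.
Indicial equation: r(r-1) + (-5/2) r + (3/2) = 0 -> roots r_1 = 3, r_2 = 1/2.
Take r = r_1 = 3. Let y(x) = x^r sum_{n>=0} a_n x^n with a_0 = 1.
Substitute y = x^r sum a_n x^n and match x^{r+n}. The recurrence is
  D(n) a_n - 2 a_{n-1} + 1 a_{n-2} = 0,  where D(n) = (r+n)(r+n-1) + (-5/2)(r+n) + (3/2).
  a_n = [2 a_{n-1} - 1 a_{n-2}] / D(n).
Since the indicial polynomial factors as (r - r_1)(r - r_2), D(n) = (r_1 + n - r_1)(r_1 + n - r_2) = n(n + 5/2).
Evaluating step by step (a_0 = 1):
  n = 1: D(1) = 1(1 + 5/2) = 7/2; numerator = 2(1) = 2; a_1 = (2)/(7/2) = 4/7
  n = 2: D(2) = 2(2 + 5/2) = 9; numerator = 2(4/7) - 1(1) = 1/7; a_2 = (1/7)/(9) = 1/63
  n = 3: D(3) = 3(3 + 5/2) = 33/2; numerator = 2(1/63) - 1(4/7) = -34/63; a_3 = (-34/63)/(33/2) = -68/2079
  n = 4: D(4) = 4(4 + 5/2) = 26; numerator = 2(-68/2079) - 1(1/63) = -169/2079; a_4 = (-169/2079)/(26) = -13/4158

r = 3; a_0 = 1; a_1 = 4/7; a_2 = 1/63; a_3 = -68/2079; a_4 = -13/4158
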